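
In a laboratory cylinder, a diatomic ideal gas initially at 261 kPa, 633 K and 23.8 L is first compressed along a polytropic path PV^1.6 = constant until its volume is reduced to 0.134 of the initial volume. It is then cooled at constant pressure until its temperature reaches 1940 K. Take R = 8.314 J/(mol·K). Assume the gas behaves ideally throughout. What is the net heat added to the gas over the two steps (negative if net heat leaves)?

6130 J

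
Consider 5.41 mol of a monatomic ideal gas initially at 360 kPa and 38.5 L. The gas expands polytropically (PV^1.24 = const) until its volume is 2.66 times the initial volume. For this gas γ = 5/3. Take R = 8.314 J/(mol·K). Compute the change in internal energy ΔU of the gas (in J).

T₁ = P₁V₁/(nR) = 360×38.5/(5.41×8.314) = 308 K.
Polytropic n=1.24: T₂ = T₁(V₁/V₂)^(n−1) = 308×(0.376)^0.24 = 244 K; P₂ = P₁(V₁/V₂)^n = 107 kPa.
For an ideal gas ΔU = nCvΔT with Cv = (3/2)R = 12.5 J/(mol·K).
ΔU = 5.41×12.5×(244−308) = -4350 J.

-4350 J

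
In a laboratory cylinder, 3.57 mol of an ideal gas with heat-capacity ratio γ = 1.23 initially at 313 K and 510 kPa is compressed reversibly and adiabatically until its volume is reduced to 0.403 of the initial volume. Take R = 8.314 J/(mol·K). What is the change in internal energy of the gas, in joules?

9390 J

V₁ = nRT₁/P₁ = 3.57×8.314×313/510 = 18.2 L.
Adiabatic: TV^(γ−1) = const ⇒ T₂ = 313×(2.48)^0.230 = 386 K; PV^γ = const ⇒ P₂ = 1560 kPa.
For an ideal gas ΔU = nCvΔT with Cv = R/(γ−1) = 36.1 J/(mol·K).
ΔU = 3.57×36.1×(386−313) = 9390 J.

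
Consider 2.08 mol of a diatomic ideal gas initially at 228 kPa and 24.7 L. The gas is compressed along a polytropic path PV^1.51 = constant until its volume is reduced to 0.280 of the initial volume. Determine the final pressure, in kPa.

1560 kPa

T₁ = P₁V₁/(nR) = 228×24.7/(2.08×8.314) = 326 K.
Polytropic n=1.51: T₂ = T₁(V₁/V₂)^(n−1) = 326×(3.57)^0.51 = 623 K; P₂ = P₁(V₁/V₂)^n = 1560 kPa.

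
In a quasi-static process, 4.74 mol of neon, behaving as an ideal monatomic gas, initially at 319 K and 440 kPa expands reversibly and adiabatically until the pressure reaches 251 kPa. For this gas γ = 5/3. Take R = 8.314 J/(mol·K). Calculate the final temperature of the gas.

255 K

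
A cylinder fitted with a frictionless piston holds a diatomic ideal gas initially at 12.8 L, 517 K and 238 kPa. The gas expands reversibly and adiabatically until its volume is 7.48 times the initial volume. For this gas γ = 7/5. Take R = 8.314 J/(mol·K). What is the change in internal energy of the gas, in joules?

n = P₁V₁/(RT₁) = 238×12.8/(8.314×517) = 0.709 mol.
Adiabatic: TV^(γ−1) = const ⇒ T₂ = 517×(0.134)^0.400 = 231 K; PV^γ = const ⇒ P₂ = 14.2 kPa.
For an ideal gas ΔU = nCvΔT with Cv = (5/2)R = 20.8 J/(mol·K).
ΔU = 0.709×20.8×(231−517) = -4210 J.

-4210 J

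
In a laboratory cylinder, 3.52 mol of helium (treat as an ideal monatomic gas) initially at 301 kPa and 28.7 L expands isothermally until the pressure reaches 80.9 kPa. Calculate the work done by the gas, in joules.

11400 J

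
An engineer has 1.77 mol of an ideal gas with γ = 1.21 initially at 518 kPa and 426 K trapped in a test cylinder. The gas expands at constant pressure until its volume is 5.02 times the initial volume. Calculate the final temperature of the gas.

2140 K

V₁ = nRT₁/P₁ = 1.77×8.314×426/518 = 12.1 L.
Isobaric: P stays 518 kPa; V/T = const ⇒ T₂ = 2140 K, V₂ = 60.8 L.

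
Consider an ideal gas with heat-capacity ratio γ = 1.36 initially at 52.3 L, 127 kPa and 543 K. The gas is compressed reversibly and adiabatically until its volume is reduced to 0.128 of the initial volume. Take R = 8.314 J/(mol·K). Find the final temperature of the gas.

Adiabatic: TV^(γ−1) = const ⇒ T₂ = 543×(7.81)^0.360 = 1140 K; PV^γ = const ⇒ P₂ = 2080 kPa.

1140 K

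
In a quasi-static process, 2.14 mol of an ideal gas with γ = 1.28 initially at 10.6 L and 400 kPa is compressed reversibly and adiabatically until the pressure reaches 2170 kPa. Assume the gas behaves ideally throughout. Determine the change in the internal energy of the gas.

6780 J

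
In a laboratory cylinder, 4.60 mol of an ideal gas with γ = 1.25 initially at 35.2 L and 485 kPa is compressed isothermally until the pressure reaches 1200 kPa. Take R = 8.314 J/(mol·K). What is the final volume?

14.2 L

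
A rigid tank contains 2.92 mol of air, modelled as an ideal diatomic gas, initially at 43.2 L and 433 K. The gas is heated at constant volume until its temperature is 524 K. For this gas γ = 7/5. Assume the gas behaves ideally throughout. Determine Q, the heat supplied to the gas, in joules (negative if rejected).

P₁ = nRT₁/V₁ = 2.92×8.314×433/43.2 = 243 kPa.
Isochoric: V stays 43.2 L; P/T = const ⇒ T₂ = 524 K, P₂ = 294 kPa.
W = 0 (no volume change).
ΔU = nCvΔT = 2.92×20.8×(524−433) = 5520 J.
Q = ΔU = 5520 J.

5520 J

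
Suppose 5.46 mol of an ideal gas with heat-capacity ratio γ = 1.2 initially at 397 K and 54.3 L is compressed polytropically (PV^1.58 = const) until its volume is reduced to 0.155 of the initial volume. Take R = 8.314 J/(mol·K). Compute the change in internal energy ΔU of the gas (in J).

176000 J

P₁ = nRT₁/V₁ = 5.46×8.314×397/54.3 = 332 kPa.
Polytropic n=1.58: T₂ = T₁(V₁/V₂)^(n−1) = 397×(6.45)^0.58 = 1170 K; P₂ = P₁(V₁/V₂)^n = 6310 kPa.
For an ideal gas ΔU = nCvΔT with Cv = R/(γ−1) = 41.6 J/(mol·K).
ΔU = 5.46×41.6×(1170−397) = 176000 J.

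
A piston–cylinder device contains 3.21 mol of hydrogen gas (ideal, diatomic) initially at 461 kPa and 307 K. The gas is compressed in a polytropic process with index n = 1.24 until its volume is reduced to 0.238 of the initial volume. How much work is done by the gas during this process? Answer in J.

V₁ = nRT₁/P₁ = 3.21×8.314×307/461 = 17.8 L.
Polytropic n=1.24: T₂ = T₁(V₁/V₂)^(n−1) = 307×(4.20)^0.24 = 433 K; P₂ = P₁(V₁/V₂)^n = 2730 kPa.
W = (P₁V₁−P₂V₂)/(n−1) = (461×17.8−2730×4.23)/0.24 = -14000 J.

-14000 J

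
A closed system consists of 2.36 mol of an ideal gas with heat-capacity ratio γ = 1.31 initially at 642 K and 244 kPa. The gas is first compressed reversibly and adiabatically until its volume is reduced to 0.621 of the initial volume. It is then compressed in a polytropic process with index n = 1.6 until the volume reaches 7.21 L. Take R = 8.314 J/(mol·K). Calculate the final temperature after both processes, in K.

1820 K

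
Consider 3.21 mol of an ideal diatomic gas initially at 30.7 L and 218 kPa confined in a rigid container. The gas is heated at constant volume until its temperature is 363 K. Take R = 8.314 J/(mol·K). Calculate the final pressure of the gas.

T₁ = P₁V₁/(nR) = 218×30.7/(3.21×8.314) = 251 K.
Isochoric: V stays 30.7 L; P/T = const ⇒ T₂ = 363 K, P₂ = 316 kPa.

316 kPa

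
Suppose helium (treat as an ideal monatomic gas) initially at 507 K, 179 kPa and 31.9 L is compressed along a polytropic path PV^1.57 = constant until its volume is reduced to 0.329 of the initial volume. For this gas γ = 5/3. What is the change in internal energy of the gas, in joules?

7580 J

n = P₁V₁/(RT₁) = 179×31.9/(8.314×507) = 1.35 mol.
Polytropic n=1.57: T₂ = T₁(V₁/V₂)^(n−1) = 507×(3.04)^0.57 = 955 K; P₂ = P₁(V₁/V₂)^n = 1030 kPa.
For an ideal gas ΔU = nCvΔT with Cv = (3/2)R = 12.5 J/(mol·K).
ΔU = 1.35×12.5×(955−507) = 7580 J.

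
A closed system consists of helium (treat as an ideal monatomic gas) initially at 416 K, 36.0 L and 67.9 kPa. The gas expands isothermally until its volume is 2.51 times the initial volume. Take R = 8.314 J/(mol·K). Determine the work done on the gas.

n = P₁V₁/(RT₁) = 67.9×36.0/(8.314×416) = 0.707 mol.
Isothermal: T stays 416 K; PV = const ⇒ V₂ = 90.4 L, P₂ = 27.1 kPa.
W = nRT ln(V₂/V₁) = 0.707×8.314×416×ln(2.51) = 2250 J.
Work done on the gas = −W_by = -2250 J.

-2250 J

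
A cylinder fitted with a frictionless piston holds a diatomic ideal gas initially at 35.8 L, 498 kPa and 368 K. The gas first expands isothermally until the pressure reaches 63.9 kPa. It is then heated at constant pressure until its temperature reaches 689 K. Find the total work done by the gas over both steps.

52200 J

n = P₁V₁/(RT₁) = 498×35.8/(8.314×368) = 5.83 mol.
Step 1 — Isothermal: T stays 368 K; PV = const ⇒ V₂ = 279 L, P₂ = 63.9 kPa.
ΔU = 0 (ideal gas, T constant).
W = nRT ln(V₂/V₁) = 5.83×8.314×368×ln(7.79) = 36600 J.
Q = ΔU + W = 36600 J.
State after step 1: P = 63.9 kPa, V = 279 L, T = 368 K.
Step 2 — Isobaric: P stays 63.9 kPa; V/T = const ⇒ T₂ = 689 K, V₂ = 522 L.
W = PΔV = 63.9×(522−279) kPa·L = 15600 J.
ΔU = nCvΔT = 5.83×20.8×(689−368) = 38900 J.
Q = ΔU + W = nCpΔT = 54400 J.
Net over both steps: W = 52200 J, Q = 91000 J, ΔU = 38900 J.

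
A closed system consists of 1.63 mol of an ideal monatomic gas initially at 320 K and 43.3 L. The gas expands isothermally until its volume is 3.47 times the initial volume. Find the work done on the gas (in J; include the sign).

P₁ = nRT₁/V₁ = 1.63×8.314×320/43.3 = 100 kPa.
Isothermal: T stays 320 K; PV = const ⇒ V₂ = 150 L, P₂ = 28.9 kPa.
W = nRT ln(V₂/V₁) = 1.63×8.314×320×ln(3.47) = 5400 J.
Work done on the gas = −W_by = -5400 J.

-5400 J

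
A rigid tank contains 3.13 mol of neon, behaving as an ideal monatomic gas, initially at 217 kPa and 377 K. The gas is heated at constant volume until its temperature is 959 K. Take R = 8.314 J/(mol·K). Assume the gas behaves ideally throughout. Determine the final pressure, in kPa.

V₁ = nRT₁/P₁ = 3.13×8.314×377/217 = 45.2 L.
Isochoric: V stays 45.2 L; P/T = const ⇒ T₂ = 959 K, P₂ = 552 kPa.

552 kPa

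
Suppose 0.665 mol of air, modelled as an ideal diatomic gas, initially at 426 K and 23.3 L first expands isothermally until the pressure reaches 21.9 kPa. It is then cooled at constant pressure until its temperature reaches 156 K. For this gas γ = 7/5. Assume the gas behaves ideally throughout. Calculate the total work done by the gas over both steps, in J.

P₁ = nRT₁/V₁ = 0.665×8.314×426/23.3 = 101 kPa.
Step 1 — Isothermal: T stays 426 K; PV = const ⇒ V₂ = 108 L, P₂ = 21.9 kPa.
ΔU = 0 (ideal gas, T constant).
W = nRT ln(V₂/V₁) = 0.665×8.314×426×ln(4.62) = 3600 J.
Q = ΔU + W = 3600 J.
State after step 1: P = 21.9 kPa, V = 108 L, T = 426 K.
Step 2 — Isobaric: P stays 21.9 kPa; V/T = const ⇒ T₂ = 156 K, V₂ = 39.4 L.
W = PΔV = 21.9×(39.4−108) kPa·L = -1490 J.
ΔU = nCvΔT = 0.665×20.8×(156−426) = -3730 J.
Q = ΔU + W = nCpΔT = -5220 J.
Net over both steps: W = 2110 J, Q = -1620 J, ΔU = -3730 J.

2110 J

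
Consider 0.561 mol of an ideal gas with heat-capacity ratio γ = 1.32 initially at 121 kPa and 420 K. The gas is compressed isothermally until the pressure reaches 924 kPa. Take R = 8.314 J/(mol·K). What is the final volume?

2.12 L

V₁ = nRT₁/P₁ = 0.561×8.314×420/121 = 16.2 L.
Isothermal: T stays 420 K; PV = const ⇒ V₂ = 2.12 L, P₂ = 924 kPa.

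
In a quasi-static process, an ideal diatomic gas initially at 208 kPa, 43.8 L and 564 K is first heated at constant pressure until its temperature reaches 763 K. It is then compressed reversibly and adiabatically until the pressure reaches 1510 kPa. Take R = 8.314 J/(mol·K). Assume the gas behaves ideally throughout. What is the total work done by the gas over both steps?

-20300 J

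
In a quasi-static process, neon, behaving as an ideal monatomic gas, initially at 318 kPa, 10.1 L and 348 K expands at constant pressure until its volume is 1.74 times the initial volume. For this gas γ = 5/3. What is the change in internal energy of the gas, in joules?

n = P₁V₁/(RT₁) = 318×10.1/(8.314×348) = 1.11 mol.
Isobaric: P stays 318 kPa; V/T = const ⇒ T₂ = 606 K, V₂ = 17.6 L.
For an ideal gas ΔU = nCvΔT with Cv = (3/2)R = 12.5 J/(mol·K).
ΔU = 1.11×12.5×(606−348) = 3570 J.

3570 J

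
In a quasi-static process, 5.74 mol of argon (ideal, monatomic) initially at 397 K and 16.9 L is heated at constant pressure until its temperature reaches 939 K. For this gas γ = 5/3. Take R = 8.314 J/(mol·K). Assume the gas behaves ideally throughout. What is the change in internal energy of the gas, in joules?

38800 J

P₁ = nRT₁/V₁ = 5.74×8.314×397/16.9 = 1120 kPa.
Isobaric: P stays 1120 kPa; V/T = const ⇒ T₂ = 939 K, V₂ = 40.0 L.
For an ideal gas ΔU = nCvΔT with Cv = (3/2)R = 12.5 J/(mol·K).
ΔU = 5.74×12.5×(939−397) = 38800 J.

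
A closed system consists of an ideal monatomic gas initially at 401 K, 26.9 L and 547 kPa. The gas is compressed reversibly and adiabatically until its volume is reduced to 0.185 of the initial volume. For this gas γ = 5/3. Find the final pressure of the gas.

Adiabatic: TV^(γ−1) = const ⇒ T₂ = 401×(5.41)^0.667 = 1240 K; PV^γ = const ⇒ P₂ = 9110 kPa.

9110 kPa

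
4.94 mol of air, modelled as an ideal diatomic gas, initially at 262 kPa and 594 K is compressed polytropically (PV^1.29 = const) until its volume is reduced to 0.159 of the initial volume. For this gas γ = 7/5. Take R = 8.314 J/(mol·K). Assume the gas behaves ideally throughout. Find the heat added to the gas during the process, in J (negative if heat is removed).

V₁ = nRT₁/P₁ = 4.94×8.314×594/262 = 93.1 L.
Polytropic n=1.29: T₂ = T₁(V₁/V₂)^(n−1) = 594×(6.29)^0.29 = 1010 K; P₂ = P₁(V₁/V₂)^n = 2810 kPa.
W = (P₁V₁−P₂V₂)/(n−1) = (262×93.1−2810×14.8)/0.29 = -59300 J.
ΔU = nCvΔT = 4.94×20.8×(1010−594) = 43000 J.
Q = ΔU + W = -16300 J.

-16300 J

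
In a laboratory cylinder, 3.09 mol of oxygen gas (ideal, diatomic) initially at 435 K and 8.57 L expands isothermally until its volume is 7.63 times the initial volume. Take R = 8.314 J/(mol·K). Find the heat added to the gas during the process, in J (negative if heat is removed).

22700 J

P₁ = nRT₁/V₁ = 3.09×8.314×435/8.57 = 1300 kPa.
Isothermal: T stays 435 K; PV = const ⇒ V₂ = 65.4 L, P₂ = 171 kPa.
ΔU = 0 (ideal gas, T constant).
W = nRT ln(V₂/V₁) = 3.09×8.314×435×ln(7.63) = 22700 J.
Q = ΔU + W = 22700 J.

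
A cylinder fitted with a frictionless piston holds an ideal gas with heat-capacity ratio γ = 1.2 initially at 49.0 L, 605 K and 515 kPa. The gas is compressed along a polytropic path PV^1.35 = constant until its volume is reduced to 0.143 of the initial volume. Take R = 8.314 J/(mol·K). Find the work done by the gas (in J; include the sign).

n = P₁V₁/(RT₁) = 515×49.0/(8.314×605) = 5.02 mol.
Polytropic n=1.35: T₂ = T₁(V₁/V₂)^(n−1) = 605×(6.99)^0.35 = 1200 K; P₂ = P₁(V₁/V₂)^n = 7110 kPa.
W = (P₁V₁−P₂V₂)/(n−1) = (515×49.0−7110×7.01)/0.35 = -70300 J.

-70300 J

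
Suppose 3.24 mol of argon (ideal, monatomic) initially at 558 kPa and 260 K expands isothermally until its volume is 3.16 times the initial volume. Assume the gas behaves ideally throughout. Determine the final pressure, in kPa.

177 kPa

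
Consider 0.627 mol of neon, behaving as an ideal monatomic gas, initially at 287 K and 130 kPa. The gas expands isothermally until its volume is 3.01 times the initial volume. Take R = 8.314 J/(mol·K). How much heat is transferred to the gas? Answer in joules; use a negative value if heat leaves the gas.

1650 J

V₁ = nRT₁/P₁ = 0.627×8.314×287/130 = 11.5 L.
Isothermal: T stays 287 K; PV = const ⇒ V₂ = 34.6 L, P₂ = 43.2 kPa.
ΔU = 0 (ideal gas, T constant).
W = nRT ln(V₂/V₁) = 0.627×8.314×287×ln(3.01) = 1650 J.
Q = ΔU + W = 1650 J.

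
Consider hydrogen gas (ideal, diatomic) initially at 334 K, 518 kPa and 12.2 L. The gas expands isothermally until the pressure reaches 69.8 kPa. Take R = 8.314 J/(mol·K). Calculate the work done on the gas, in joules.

n = P₁V₁/(RT₁) = 518×12.2/(8.314×334) = 2.28 mol.
Isothermal: T stays 334 K; PV = const ⇒ V₂ = 90.5 L, P₂ = 69.8 kPa.
W = nRT ln(V₂/V₁) = 2.28×8.314×334×ln(7.42) = 12700 J.
Work done on the gas = −W_by = -12700 J.

-12700 J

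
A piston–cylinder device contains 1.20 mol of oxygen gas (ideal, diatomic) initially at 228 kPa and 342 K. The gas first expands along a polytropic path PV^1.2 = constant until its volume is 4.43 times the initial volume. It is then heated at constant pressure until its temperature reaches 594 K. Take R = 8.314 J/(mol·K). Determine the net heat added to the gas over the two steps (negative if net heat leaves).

14100 J

V₁ = nRT₁/P₁ = 1.20×8.314×342/228 = 15.0 L.
Step 1 — Polytropic n=1.2: T₂ = T₁(V₁/V₂)^(n−1) = 342×(0.226)^0.20 = 254 K; P₂ = P₁(V₁/V₂)^n = 38.2 kPa.
W = (P₁V₁−P₂V₂)/(n−1) = (228×15.0−38.2×66.3)/0.20 = 4390 J.
ΔU = nCvΔT = 1.20×20.8×(254−342) = -2200 J.
Q = ΔU + W = 2200 J.
State after step 1: P = 38.2 kPa, V = 66.3 L, T = 254 K.
Step 2 — Isobaric: P stays 38.2 kPa; V/T = const ⇒ T₂ = 594 K, V₂ = 155 L.
W = PΔV = 38.2×(155−66.3) kPa·L = 3390 J.
ΔU = nCvΔT = 1.20×20.8×(594−254) = 8480 J.
Q = ΔU + W = nCpΔT = 11900 J.
Net over both steps: W = 7780 J, Q = 14100 J, ΔU = 6290 J.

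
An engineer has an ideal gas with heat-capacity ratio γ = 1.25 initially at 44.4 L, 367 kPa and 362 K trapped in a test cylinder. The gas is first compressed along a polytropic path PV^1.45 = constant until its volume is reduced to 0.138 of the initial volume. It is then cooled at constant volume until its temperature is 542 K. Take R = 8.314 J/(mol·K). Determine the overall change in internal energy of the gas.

32400 J

n = P₁V₁/(RT₁) = 367×44.4/(8.314×362) = 5.41 mol.
Step 1 — Polytropic n=1.45: T₂ = T₁(V₁/V₂)^(n−1) = 362×(7.25)^0.45 = 883 K; P₂ = P₁(V₁/V₂)^n = 6480 kPa.
W = (P₁V₁−P₂V₂)/(n−1) = (367×44.4−6480×6.13)/0.45 = -52100 J.
ΔU = nCvΔT = 5.41×33.3×(883−362) = 93700 J.
Q = ΔU + W = 41700 J.
State after step 1: P = 6480 kPa, V = 6.13 L, T = 883 K.
Step 2 — Isochoric: V stays 6.13 L; P/T = const ⇒ T₂ = 542 K, P₂ = 3980 kPa.
W = 0 (no volume change).
ΔU = nCvΔT = 5.41×33.3×(542−883) = -61300 J.
Q = ΔU = -61300 J.
Net over both steps: W = -52100 J, Q = -19700 J, ΔU = 32400 J.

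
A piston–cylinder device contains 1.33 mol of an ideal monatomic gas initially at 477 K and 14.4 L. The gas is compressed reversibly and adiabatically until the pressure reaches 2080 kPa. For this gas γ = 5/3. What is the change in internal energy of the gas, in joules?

P₁ = nRT₁/V₁ = 1.33×8.314×477/14.4 = 366 kPa.
Adiabatic: T₂/T₁ = (P₂/P₁)^((γ−1)/γ) ⇒ T₂ = 477×(5.68)^0.400 = 955 K; V₂ = 5.08 L.
For an ideal gas ΔU = nCvΔT with Cv = (3/2)R = 12.5 J/(mol·K).
ΔU = 1.33×12.5×(955−477) = 7940 J.

7940 J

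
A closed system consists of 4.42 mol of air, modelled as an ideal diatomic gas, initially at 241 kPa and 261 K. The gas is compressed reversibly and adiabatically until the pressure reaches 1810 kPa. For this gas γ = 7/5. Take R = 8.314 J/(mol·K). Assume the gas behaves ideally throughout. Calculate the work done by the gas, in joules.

-18700 J

V₁ = nRT₁/P₁ = 4.42×8.314×261/241 = 39.8 L.
Adiabatic: T₂/T₁ = (P₂/P₁)^((γ−1)/γ) ⇒ T₂ = 261×(7.51)^0.286 = 464 K; V₂ = 9.43 L.
ΔU = nCvΔT = 4.42×20.8×(464−261) = 18700 J.
Q = 0 for an adiabatic process, so W = −ΔU = -18700 J.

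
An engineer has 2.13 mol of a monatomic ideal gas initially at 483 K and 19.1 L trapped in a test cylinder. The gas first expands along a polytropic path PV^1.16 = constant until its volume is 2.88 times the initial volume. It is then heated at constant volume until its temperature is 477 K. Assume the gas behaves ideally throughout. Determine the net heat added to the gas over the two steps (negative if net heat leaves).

8160 J

P₁ = nRT₁/V₁ = 2.13×8.314×483/19.1 = 448 kPa.
Step 1 — Polytropic n=1.16: T₂ = T₁(V₁/V₂)^(n−1) = 483×(0.347)^0.16 = 408 K; P₂ = P₁(V₁/V₂)^n = 131 kPa.
W = (P₁V₁−P₂V₂)/(n−1) = (448×19.1−131×55.0)/0.16 = 8320 J.
ΔU = nCvΔT = 2.13×12.5×(408−483) = -2000 J.
Q = ΔU + W = 6330 J.
State after step 1: P = 131 kPa, V = 55.0 L, T = 408 K.
Step 2 — Isochoric: V stays 55.0 L; P/T = const ⇒ T₂ = 477 K, P₂ = 154 kPa.
W = 0 (no volume change).
ΔU = nCvΔT = 2.13×12.5×(477−408) = 1840 J.
Q = ΔU = 1840 J.
Net over both steps: W = 8320 J, Q = 8160 J, ΔU = -159 J.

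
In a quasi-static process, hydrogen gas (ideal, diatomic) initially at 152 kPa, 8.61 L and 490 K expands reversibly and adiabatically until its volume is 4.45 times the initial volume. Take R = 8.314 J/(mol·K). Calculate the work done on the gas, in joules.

n = P₁V₁/(RT₁) = 152×8.61/(8.314×490) = 0.321 mol.
Adiabatic: TV^(γ−1) = const ⇒ T₂ = 490×(0.225)^0.400 = 270 K; PV^γ = const ⇒ P₂ = 18.8 kPa.
ΔU = nCvΔT = 0.321×20.8×(270−490) = -1470 J.
Q = 0 for an adiabatic process, so W = −ΔU = 1470 J.
Work done on the gas = −W_by = -1470 J.

-1470 J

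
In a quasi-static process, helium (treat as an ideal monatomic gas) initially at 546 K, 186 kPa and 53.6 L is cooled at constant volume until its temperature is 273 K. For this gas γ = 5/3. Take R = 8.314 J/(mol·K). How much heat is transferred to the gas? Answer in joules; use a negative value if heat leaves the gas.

n = P₁V₁/(RT₁) = 186×53.6/(8.314×546) = 2.20 mol.
Isochoric: V stays 53.6 L; P/T = const ⇒ T₂ = 273 K, P₂ = 93.0 kPa.
W = 0 (no volume change).
ΔU = nCvΔT = 2.20×12.5×(273−546) = -7480 J.
Q = ΔU = -7480 J.

-7480 J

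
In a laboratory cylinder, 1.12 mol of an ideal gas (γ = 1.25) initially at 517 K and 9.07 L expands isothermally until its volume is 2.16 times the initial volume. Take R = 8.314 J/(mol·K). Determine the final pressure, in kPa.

P₁ = nRT₁/V₁ = 1.12×8.314×517/9.07 = 531 kPa.
Isothermal: T stays 517 K; PV = const ⇒ V₂ = 19.6 L, P₂ = 246 kPa.

246 kPa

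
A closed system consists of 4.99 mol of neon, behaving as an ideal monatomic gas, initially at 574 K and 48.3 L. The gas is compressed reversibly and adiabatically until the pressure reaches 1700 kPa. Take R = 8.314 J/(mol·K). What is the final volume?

23.0 L

P₁ = nRT₁/V₁ = 4.99×8.314×574/48.3 = 493 kPa.
Adiabatic: T₂/T₁ = (P₂/P₁)^((γ−1)/γ) ⇒ T₂ = 574×(3.45)^0.400 = 942 K; V₂ = 23.0 L.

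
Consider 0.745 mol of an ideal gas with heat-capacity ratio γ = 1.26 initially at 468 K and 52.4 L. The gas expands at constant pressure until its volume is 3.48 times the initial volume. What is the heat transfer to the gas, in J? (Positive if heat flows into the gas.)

34800 J

P₁ = nRT₁/V₁ = 0.745×8.314×468/52.4 = 55.3 kPa.
Isobaric: P stays 55.3 kPa; V/T = const ⇒ T₂ = 1630 K, V₂ = 182 L.
W = PΔV = 55.3×(182−52.4) kPa·L = 7190 J.
ΔU = nCvΔT = 0.745×32.0×(1630−468) = 27600 J.
Q = ΔU + W = nCpΔT = 34800 J.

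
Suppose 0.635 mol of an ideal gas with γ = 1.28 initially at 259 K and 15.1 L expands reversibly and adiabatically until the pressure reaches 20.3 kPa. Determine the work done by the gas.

1360 J

P₁ = nRT₁/V₁ = 0.635×8.314×259/15.1 = 90.6 kPa.
Adiabatic: T₂/T₁ = (P₂/P₁)^((γ−1)/γ) ⇒ T₂ = 259×(0.224)^0.219 = 187 K; V₂ = 48.6 L.
ΔU = nCvΔT = 0.635×29.7×(187−259) = -1360 J.
Q = 0 for an adiabatic process, so W = −ΔU = 1360 J.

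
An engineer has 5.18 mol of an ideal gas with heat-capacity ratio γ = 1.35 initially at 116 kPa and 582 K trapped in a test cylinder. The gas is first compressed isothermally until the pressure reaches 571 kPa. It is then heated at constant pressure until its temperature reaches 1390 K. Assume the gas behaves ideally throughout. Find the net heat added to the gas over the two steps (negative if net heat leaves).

94300 J

V₁ = nRT₁/P₁ = 5.18×8.314×582/116 = 216 L.
Step 1 — Isothermal: T stays 582 K; PV = const ⇒ V₂ = 43.9 L, P₂ = 571 kPa.
ΔU = 0 (ideal gas, T constant).
W = nRT ln(V₂/V₁) = 5.18×8.314×582×ln(0.203) = -39900 J.
Q = ΔU + W = -39900 J.
State after step 1: P = 571 kPa, V = 43.9 L, T = 582 K.
Step 2 — Isobaric: P stays 571 kPa; V/T = const ⇒ T₂ = 1390 K, V₂ = 105 L.
W = PΔV = 571×(105−43.9) kPa·L = 34800 J.
ΔU = nCvΔT = 5.18×23.8×(1390−582) = 99400 J.
Q = ΔU + W = nCpΔT = 134000 J.
Net over both steps: W = -5150 J, Q = 94300 J, ΔU = 99400 J.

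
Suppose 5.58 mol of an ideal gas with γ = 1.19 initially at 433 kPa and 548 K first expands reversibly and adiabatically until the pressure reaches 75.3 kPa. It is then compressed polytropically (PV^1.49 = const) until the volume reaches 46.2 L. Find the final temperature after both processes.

958 K

V₁ = nRT₁/P₁ = 5.58×8.314×548/433 = 58.7 L.
Step 1 — Adiabatic: T₂/T₁ = (P₂/P₁)^((γ−1)/γ) ⇒ T₂ = 548×(0.174)^0.160 = 414 K; V₂ = 255 L.
ΔU = nCvΔT = 5.58×43.8×(414−548) = -32600 J.
Q = 0 for an adiabatic process, so W = −ΔU = 32600 J.
State after step 1: P = 75.3 kPa, V = 255 L, T = 414 K.
Step 2 — Polytropic n=1.49: T₂ = T₁(V₁/V₂)^(n−1) = 414×(5.53)^0.49 = 958 K; P₂ = P₁(V₁/V₂)^n = 962 kPa.
W = (P₁V₁−P₂V₂)/(n−1) = (75.3×255−962×46.2)/0.49 = -51400 J.
ΔU = nCvΔT = 5.58×43.8×(958−414) = 133000 J.
Q = ΔU + W = 81200 J.
Net over both steps: W = -18800 J, Q = 81200 J, ΔU = 100000 J.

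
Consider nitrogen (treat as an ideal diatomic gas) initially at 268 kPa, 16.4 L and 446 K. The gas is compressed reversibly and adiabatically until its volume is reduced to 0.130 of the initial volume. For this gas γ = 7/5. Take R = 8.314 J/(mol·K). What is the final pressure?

Adiabatic: TV^(γ−1) = const ⇒ T₂ = 446×(7.69)^0.400 = 1010 K; PV^γ = const ⇒ P₂ = 4660 kPa.

4660 kPa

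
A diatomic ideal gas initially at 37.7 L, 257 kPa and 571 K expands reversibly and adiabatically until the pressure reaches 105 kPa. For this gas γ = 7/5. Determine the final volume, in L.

Adiabatic: T₂/T₁ = (P₂/P₁)^((γ−1)/γ) ⇒ T₂ = 571×(0.409)^0.286 = 442 K; V₂ = 71.5 L.

71.5 L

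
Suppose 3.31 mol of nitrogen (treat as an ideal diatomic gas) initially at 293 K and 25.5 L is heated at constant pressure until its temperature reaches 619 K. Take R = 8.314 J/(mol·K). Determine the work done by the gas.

P₁ = nRT₁/V₁ = 3.31×8.314×293/25.5 = 316 kPa.
Isobaric: P stays 316 kPa; V/T = const ⇒ T₂ = 619 K, V₂ = 53.9 L.
W = PΔV = 316×(53.9−25.5) kPa·L = 8970 J.

8970 J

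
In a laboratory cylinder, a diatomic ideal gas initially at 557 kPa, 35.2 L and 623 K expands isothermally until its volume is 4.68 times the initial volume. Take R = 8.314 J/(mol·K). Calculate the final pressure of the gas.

Isothermal: T stays 623 K; PV = const ⇒ V₂ = 165 L, P₂ = 119 kPa.

119 kPa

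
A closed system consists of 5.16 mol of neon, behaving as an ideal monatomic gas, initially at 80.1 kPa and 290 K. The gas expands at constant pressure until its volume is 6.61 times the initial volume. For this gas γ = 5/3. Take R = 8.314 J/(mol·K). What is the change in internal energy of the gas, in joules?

105000 J

V₁ = nRT₁/P₁ = 5.16×8.314×290/80.1 = 155 L.
Isobaric: P stays 80.1 kPa; V/T = const ⇒ T₂ = 1920 K, V₂ = 1030 L.
For an ideal gas ΔU = nCvΔT with Cv = (3/2)R = 12.5 J/(mol·K).
ΔU = 5.16×12.5×(1920−290) = 105000 J.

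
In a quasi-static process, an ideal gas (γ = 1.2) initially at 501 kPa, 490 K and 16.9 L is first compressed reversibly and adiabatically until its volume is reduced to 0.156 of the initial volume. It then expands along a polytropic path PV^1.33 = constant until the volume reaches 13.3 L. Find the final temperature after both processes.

417 K

n = P₁V₁/(RT₁) = 501×16.9/(8.314×490) = 2.08 mol.
Step 1 — Adiabatic: TV^(γ−1) = const ⇒ T₂ = 490×(6.41)^0.200 = 711 K; PV^γ = const ⇒ P₂ = 4660 kPa.
ΔU = nCvΔT = 2.08×41.6×(711−490) = 19100 J.
Q = 0 for an adiabatic process, so W = −ΔU = -19100 J.
State after step 1: P = 4660 kPa, V = 2.64 L, T = 711 K.
Step 2 — Polytropic n=1.33: T₂ = T₁(V₁/V₂)^(n−1) = 711×(0.198)^0.33 = 417 K; P₂ = P₁(V₁/V₂)^n = 541 kPa.
W = (P₁V₁−P₂V₂)/(n−1) = (4660×2.64−541×13.3)/0.33 = 15400 J.
ΔU = nCvΔT = 2.08×41.6×(417−711) = -25400 J.
Q = ΔU + W = -10000 J.
Net over both steps: W = -3660 J, Q = -10000 J, ΔU = -6350 J.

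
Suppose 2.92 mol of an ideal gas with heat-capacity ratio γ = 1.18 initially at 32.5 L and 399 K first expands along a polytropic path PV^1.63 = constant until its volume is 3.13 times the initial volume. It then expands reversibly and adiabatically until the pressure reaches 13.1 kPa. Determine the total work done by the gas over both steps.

P₁ = nRT₁/V₁ = 2.92×8.314×399/32.5 = 298 kPa.
Step 1 — Polytropic n=1.63: T₂ = T₁(V₁/V₂)^(n−1) = 399×(0.319)^0.63 = 194 K; P₂ = P₁(V₁/V₂)^n = 46.4 kPa.
W = (P₁V₁−P₂V₂)/(n−1) = (298×32.5−46.4×102)/0.63 = 7880 J.
ΔU = nCvΔT = 2.92×46.2×(194−399) = -27600 J.
Q = ΔU + W = -19700 J.
State after step 1: P = 46.4 kPa, V = 102 L, T = 194 K.
Step 2 — Adiabatic: T₂/T₁ = (P₂/P₁)^((γ−1)/γ) ⇒ T₂ = 194×(0.282)^0.153 = 160 K; V₂ = 297 L.
ΔU = nCvΔT = 2.92×46.2×(160−194) = -4600 J.
Q = 0 for an adiabatic process, so W = −ΔU = 4600 J.
Net over both steps: W = 12500 J, Q = -19700 J, ΔU = -32200 J.

12500 J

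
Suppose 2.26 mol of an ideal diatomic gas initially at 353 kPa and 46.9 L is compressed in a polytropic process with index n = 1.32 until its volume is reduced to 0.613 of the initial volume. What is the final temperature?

T₁ = P₁V₁/(nR) = 353×46.9/(2.26×8.314) = 881 K.
Polytropic n=1.32: T₂ = T₁(V₁/V₂)^(n−1) = 881×(1.63)^0.32 = 1030 K; P₂ = P₁(V₁/V₂)^n = 673 kPa.

1030 K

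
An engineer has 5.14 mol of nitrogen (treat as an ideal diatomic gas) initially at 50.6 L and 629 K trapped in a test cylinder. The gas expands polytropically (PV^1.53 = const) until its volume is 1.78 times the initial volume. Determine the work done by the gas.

P₁ = nRT₁/V₁ = 5.14×8.314×629/50.6 = 531 kPa.
Polytropic n=1.53: T₂ = T₁(V₁/V₂)^(n−1) = 629×(0.562)^0.53 = 463 K; P₂ = P₁(V₁/V₂)^n = 220 kPa.
W = (P₁V₁−P₂V₂)/(n−1) = (531×50.6−220×90.1)/0.53 = 13400 J.

13400 J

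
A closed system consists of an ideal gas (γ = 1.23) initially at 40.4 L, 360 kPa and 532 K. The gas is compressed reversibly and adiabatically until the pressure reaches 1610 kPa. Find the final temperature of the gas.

704 K

Adiabatic: T₂/T₁ = (P₂/P₁)^((γ−1)/γ) ⇒ T₂ = 532×(4.47)^0.187 = 704 K; V₂ = 12.0 L.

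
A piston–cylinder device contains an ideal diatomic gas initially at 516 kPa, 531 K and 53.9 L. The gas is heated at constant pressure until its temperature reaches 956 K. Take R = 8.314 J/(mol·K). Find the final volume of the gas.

Isobaric: P stays 516 kPa; V/T = const ⇒ T₂ = 956 K, V₂ = 97.0 L.

97.0 L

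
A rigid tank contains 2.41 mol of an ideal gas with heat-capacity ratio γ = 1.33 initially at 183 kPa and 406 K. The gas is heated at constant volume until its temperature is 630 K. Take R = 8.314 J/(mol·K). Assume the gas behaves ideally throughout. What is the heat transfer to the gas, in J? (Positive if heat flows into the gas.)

13600 J

V₁ = nRT₁/P₁ = 2.41×8.314×406/183 = 44.5 L.
Isochoric: V stays 44.5 L; P/T = const ⇒ T₂ = 630 K, P₂ = 284 kPa.
W = 0 (no volume change).
ΔU = nCvΔT = 2.41×25.2×(630−406) = 13600 J.
Q = ΔU = 13600 J.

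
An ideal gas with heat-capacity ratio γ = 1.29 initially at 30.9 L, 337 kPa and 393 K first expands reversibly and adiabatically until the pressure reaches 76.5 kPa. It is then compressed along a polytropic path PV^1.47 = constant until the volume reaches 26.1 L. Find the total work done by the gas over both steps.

n = P₁V₁/(RT₁) = 337×30.9/(8.314×393) = 3.19 mol.
Step 1 — Adiabatic: T₂/T₁ = (P₂/P₁)^((γ−1)/γ) ⇒ T₂ = 393×(0.227)^0.225 = 282 K; V₂ = 97.5 L.
ΔU = nCvΔT = 3.19×28.7×(282−393) = -10200 J.
Q = 0 for an adiabatic process, so W = −ΔU = 10200 J.
State after step 1: P = 76.5 kPa, V = 97.5 L, T = 282 K.
Step 2 — Polytropic n=1.47: T₂ = T₁(V₁/V₂)^(n−1) = 282×(3.74)^0.47 = 523 K; P₂ = P₁(V₁/V₂)^n = 531 kPa.
W = (P₁V₁−P₂V₂)/(n−1) = (76.5×97.5−531×26.1)/0.47 = -13600 J.
ΔU = nCvΔT = 3.19×28.7×(523−282) = 22100 J.
Q = ΔU + W = 8460 J.
Net over both steps: W = -3440 J, Q = 8460 J, ΔU = 11900 J.

-3440 J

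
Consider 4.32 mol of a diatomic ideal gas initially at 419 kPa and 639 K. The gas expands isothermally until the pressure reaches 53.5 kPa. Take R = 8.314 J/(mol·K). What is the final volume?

429 L

V₁ = nRT₁/P₁ = 4.32×8.314×639/419 = 54.8 L.
Isothermal: T stays 639 K; PV = const ⇒ V₂ = 429 L, P₂ = 53.5 kPa.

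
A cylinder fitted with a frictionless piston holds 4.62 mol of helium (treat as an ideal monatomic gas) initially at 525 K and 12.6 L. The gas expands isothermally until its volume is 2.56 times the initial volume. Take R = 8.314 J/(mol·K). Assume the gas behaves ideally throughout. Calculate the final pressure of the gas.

P₁ = nRT₁/V₁ = 4.62×8.314×525/12.6 = 1600 kPa.
Isothermal: T stays 525 K; PV = const ⇒ V₂ = 32.3 L, P₂ = 625 kPa.

625 kPa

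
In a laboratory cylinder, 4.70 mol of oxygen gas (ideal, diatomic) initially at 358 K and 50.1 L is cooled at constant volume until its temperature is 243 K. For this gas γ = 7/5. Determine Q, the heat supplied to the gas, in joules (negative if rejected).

-11200 J

P₁ = nRT₁/V₁ = 4.70×8.314×358/50.1 = 279 kPa.
Isochoric: V stays 50.1 L; P/T = const ⇒ T₂ = 243 K, P₂ = 190 kPa.
W = 0 (no volume change).
ΔU = nCvΔT = 4.70×20.8×(243−358) = -11200 J.
Q = ΔU = -11200 J.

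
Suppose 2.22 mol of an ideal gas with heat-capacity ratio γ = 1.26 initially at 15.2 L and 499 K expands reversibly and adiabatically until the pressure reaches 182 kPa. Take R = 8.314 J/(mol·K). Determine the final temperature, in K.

389 K

P₁ = nRT₁/V₁ = 2.22×8.314×499/15.2 = 606 kPa.
Adiabatic: T₂/T₁ = (P₂/P₁)^((γ−1)/γ) ⇒ T₂ = 499×(0.300)^0.206 = 389 K; V₂ = 39.5 L.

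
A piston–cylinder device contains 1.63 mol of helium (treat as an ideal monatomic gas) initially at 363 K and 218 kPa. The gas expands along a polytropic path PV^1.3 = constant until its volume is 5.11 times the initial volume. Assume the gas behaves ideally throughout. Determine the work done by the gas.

6350 J

V₁ = nRT₁/P₁ = 1.63×8.314×363/218 = 22.6 L.
Polytropic n=1.3: T₂ = T₁(V₁/V₂)^(n−1) = 363×(0.196)^0.30 = 223 K; P₂ = P₁(V₁/V₂)^n = 26.2 kPa.
W = (P₁V₁−P₂V₂)/(n−1) = (218×22.6−26.2×115)/0.30 = 6350 J.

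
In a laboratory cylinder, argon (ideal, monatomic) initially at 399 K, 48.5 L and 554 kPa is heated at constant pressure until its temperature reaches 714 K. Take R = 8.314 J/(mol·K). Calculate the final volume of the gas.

86.8 L

Isobaric: P stays 554 kPa; V/T = const ⇒ T₂ = 714 K, V₂ = 86.8 L.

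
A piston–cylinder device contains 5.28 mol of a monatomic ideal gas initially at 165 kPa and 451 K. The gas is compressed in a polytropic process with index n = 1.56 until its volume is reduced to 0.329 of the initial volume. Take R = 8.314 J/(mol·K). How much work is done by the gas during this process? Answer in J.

V₁ = nRT₁/P₁ = 5.28×8.314×451/165 = 120 L.
Polytropic n=1.56: T₂ = T₁(V₁/V₂)^(n−1) = 451×(3.04)^0.56 = 841 K; P₂ = P₁(V₁/V₂)^n = 935 kPa.
W = (P₁V₁−P₂V₂)/(n−1) = (165×120−935×39.5)/0.56 = -30500 J.

-30500 J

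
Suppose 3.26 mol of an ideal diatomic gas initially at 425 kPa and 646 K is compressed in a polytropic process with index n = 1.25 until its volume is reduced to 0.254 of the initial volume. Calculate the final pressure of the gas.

2360 kPa

V₁ = nRT₁/P₁ = 3.26×8.314×646/425 = 41.2 L.
Polytropic n=1.25: T₂ = T₁(V₁/V₂)^(n−1) = 646×(3.94)^0.25 = 910 K; P₂ = P₁(V₁/V₂)^n = 2360 kPa.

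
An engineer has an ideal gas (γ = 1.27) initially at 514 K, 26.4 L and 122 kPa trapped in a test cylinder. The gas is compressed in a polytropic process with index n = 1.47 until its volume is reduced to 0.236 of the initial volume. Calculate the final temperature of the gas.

1010 K

Polytropic n=1.47: T₂ = T₁(V₁/V₂)^(n−1) = 514×(4.24)^0.47 = 1010 K; P₂ = P₁(V₁/V₂)^n = 1020 kPa.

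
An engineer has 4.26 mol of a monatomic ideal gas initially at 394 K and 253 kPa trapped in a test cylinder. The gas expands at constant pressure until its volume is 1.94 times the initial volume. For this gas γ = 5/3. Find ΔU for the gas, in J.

V₁ = nRT₁/P₁ = 4.26×8.314×394/253 = 55.2 L.
Isobaric: P stays 253 kPa; V/T = const ⇒ T₂ = 764 K, V₂ = 107 L.
For an ideal gas ΔU = nCvΔT with Cv = (3/2)R = 12.5 J/(mol·K).
ΔU = 4.26×12.5×(764−394) = 19700 J.

19700 J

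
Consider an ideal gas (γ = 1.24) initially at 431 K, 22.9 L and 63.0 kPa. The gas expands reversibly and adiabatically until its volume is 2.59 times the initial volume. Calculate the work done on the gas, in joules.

n = P₁V₁/(RT₁) = 63.0×22.9/(8.314×431) = 0.403 mol.
Adiabatic: TV^(γ−1) = const ⇒ T₂ = 431×(0.386)^0.240 = 343 K; PV^γ = const ⇒ P₂ = 19.4 kPa.
ΔU = nCvΔT = 0.403×34.6×(343−431) = -1230 J.
Q = 0 for an adiabatic process, so W = −ΔU = 1230 J.
Work done on the gas = −W_by = -1230 J.

-1230 J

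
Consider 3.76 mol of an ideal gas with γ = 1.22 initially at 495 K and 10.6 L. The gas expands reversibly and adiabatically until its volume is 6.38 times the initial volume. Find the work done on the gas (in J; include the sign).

-23600 J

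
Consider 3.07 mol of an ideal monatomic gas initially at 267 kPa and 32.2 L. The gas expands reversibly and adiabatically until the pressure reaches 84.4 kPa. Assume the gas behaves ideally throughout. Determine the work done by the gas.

4760 J

T₁ = P₁V₁/(nR) = 267×32.2/(3.07×8.314) = 337 K.
Adiabatic: T₂/T₁ = (P₂/P₁)^((γ−1)/γ) ⇒ T₂ = 337×(0.316)^0.400 = 212 K; V₂ = 64.3 L.
ΔU = nCvΔT = 3.07×12.5×(212−337) = -4760 J.
Q = 0 for an adiabatic process, so W = −ΔU = 4760 J.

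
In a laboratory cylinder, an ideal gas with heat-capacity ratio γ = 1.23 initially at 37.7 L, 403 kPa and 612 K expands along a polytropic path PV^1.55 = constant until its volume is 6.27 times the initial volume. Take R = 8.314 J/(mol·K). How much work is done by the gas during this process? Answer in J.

n = P₁V₁/(RT₁) = 403×37.7/(8.314×612) = 2.99 mol.
Polytropic n=1.55: T₂ = T₁(V₁/V₂)^(n−1) = 612×(0.159)^0.55 = 223 K; P₂ = P₁(V₁/V₂)^n = 23.4 kPa.
W = (P₁V₁−P₂V₂)/(n−1) = (403×37.7−23.4×236)/0.55 = 17600 J.

17600 J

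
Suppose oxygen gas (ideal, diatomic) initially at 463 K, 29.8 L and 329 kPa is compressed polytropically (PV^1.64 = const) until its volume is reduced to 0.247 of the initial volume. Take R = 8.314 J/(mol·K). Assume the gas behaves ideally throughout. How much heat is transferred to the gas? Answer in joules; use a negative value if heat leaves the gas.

n = P₁V₁/(RT₁) = 329×29.8/(8.314×463) = 2.55 mol.
Polytropic n=1.64: T₂ = T₁(V₁/V₂)^(n−1) = 463×(4.05)^0.64 = 1130 K; P₂ = P₁(V₁/V₂)^n = 3260 kPa.
W = (P₁V₁−P₂V₂)/(n−1) = (329×29.8−3260×7.36)/0.64 = -22200 J.
ΔU = nCvΔT = 2.55×20.8×(1130−463) = 35500 J.
Q = ΔU + W = 13300 J.

13300 J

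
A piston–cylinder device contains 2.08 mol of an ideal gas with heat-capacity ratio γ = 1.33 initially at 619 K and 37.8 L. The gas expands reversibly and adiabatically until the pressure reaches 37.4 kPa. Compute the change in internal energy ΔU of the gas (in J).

-12800 J

P₁ = nRT₁/V₁ = 2.08×8.314×619/37.8 = 283 kPa.
Adiabatic: T₂/T₁ = (P₂/P₁)^((γ−1)/γ) ⇒ T₂ = 619×(0.132)^0.248 = 375 K; V₂ = 173 L.
For an ideal gas ΔU = nCvΔT with Cv = R/(γ−1) = 25.2 J/(mol·K).
ΔU = 2.08×25.2×(375−619) = -12800 J.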